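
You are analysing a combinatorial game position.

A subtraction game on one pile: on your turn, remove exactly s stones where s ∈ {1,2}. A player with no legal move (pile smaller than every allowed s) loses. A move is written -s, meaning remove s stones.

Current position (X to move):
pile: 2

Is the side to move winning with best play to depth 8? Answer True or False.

p1 X@[2]: -1[1]-1 -2[0]+1*
p2 O@[0] terminal -1; root [2] d8

X winning at [2]: True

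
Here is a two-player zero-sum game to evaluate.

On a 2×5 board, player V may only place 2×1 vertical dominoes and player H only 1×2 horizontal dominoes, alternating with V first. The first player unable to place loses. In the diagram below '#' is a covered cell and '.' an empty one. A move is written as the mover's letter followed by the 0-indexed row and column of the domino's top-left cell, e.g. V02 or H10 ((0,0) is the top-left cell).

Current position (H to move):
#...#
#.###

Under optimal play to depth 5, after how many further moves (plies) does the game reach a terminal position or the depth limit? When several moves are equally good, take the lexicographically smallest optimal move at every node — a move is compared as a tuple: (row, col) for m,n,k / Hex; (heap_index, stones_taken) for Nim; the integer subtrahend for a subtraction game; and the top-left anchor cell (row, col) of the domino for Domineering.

PV length from [#...#/#.###]: 1 ply

p1 H@[#...#/#.###]: H01[###.#/#.###]+1* H02[#.###/#.###]-1
p2 V@[###.#/#.###] terminal -1; root [#...#/#.###] d5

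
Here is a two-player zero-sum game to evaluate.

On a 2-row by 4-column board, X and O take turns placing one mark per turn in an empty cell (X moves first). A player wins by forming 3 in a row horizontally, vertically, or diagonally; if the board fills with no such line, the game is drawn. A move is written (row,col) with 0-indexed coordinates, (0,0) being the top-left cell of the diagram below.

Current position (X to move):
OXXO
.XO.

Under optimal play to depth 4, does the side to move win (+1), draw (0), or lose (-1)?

[OXXO/.XO.] X move#1: (1,0):+0/OXXO/XXO.*, (1,3):+0/OXXO/.XOX
[OXXO/XXO.] O move#2: (1,3):+0/OXXO/XXOO*
[OXXO/XXOO] end (terminal +0, X#3); searched OXXO/.XO. to 4

value(OXXO/.XO., X) = 0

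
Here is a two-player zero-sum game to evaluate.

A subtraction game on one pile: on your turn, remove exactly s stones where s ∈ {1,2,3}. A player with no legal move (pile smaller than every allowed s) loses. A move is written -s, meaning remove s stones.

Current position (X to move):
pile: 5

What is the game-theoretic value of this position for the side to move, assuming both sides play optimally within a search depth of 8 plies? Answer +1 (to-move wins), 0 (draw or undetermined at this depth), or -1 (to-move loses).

value(5, X) = +1

p1 X@[5]: -1[4]+1* -2[3]-1 -3[2]-1
p2 O@[4]: -1[3]-1* -2[2]-1 -3[1]-1
p3 X@[3]: -1[2]-1 -2[1]-1 -3[0]+1*
p4 O@[0] terminal -1; root [5] d8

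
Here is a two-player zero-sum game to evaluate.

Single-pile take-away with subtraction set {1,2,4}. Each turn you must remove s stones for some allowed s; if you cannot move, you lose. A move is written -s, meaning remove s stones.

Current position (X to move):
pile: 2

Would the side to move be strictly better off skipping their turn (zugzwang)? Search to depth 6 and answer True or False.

ply 1, X at 2 | -1=-1→1; -2=+1→0*
ply 2: 0 is terminal -1 (O); from 2 depth 6
suppose X passes — search the same position with O to move:
pass> ply 1, O at 2 | -1=-1→1; -2=+1→0*
pass> ply 2: 0 is terminal -1 (X); from 2 depth 6
for X: play +1, pass -1

zugzwang(2, X) = False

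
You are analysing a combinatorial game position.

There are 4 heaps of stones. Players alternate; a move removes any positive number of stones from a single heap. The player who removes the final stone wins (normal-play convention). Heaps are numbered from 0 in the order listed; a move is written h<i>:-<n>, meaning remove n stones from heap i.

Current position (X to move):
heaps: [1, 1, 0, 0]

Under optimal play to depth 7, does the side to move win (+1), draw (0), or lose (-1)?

ply 1, X at (1,1,0,0) | h0:-1=-1→(0,1,0,0)*; h1:-1=-1→(1,0,0,0)
ply 2, O at (0,1,0,0) | h1:-1=+1→(0,0,0,0)*
ply 3: (0,0,0,0) is terminal -1 (X); from (1,1,0,0) depth 7

value((1,1,0,0), X) = -1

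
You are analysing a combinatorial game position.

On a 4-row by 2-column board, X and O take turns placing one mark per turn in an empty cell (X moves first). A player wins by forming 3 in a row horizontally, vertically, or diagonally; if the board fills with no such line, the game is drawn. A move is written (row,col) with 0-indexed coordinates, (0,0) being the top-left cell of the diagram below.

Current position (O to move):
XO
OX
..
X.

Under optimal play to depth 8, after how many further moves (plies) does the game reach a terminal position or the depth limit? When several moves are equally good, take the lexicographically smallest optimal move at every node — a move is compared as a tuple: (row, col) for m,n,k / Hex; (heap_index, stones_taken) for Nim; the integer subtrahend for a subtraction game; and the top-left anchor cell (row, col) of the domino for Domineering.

PV length from [XO/OX/../X.]: 3 plies

p1 O@[XO/OX/../X.]: (2,0)[XO/OX/O./X.]+0* (2,1)[XO/OX/.O/X.]+0 (3,1)[XO/OX/../XO]+0
p2 X@[XO/OX/O./X.]: (2,1)[XO/OX/OX/X.]+0* (3,1)[XO/OX/O./XX]+0
p3 O@[XO/OX/OX/X.]: (3,1)[XO/OX/OX/XO]+0*
p4 X@[XO/OX/OX/XO] terminal +0; root [XO/OX/../X.] d8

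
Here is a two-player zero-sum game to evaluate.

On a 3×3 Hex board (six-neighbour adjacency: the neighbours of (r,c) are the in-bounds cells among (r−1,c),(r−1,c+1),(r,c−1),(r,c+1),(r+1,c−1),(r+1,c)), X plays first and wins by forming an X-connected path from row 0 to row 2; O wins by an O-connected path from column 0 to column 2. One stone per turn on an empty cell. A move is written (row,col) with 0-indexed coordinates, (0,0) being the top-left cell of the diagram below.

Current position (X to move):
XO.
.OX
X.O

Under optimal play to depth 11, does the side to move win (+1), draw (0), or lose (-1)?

[XO./.OX/X.O] X move#1: (0,2):+1/XOX/.OX/X.O*, (1,0):+1/XO./XOX/X.O, (2,1):+1/XO./.OX/XXO
[XOX/.OX/X.O] O move#2: (1,0):-1/XOX/OOX/X.O*, (2,1):-1/XOX/.OX/XOO
[XOX/OOX/X.O] X move#3: (2,1):+1/XOX/OOX/XXO*
[XOX/OOX/XXO] end (terminal -1, O#4); searched XO./.OX/X.O to 11

value(XO./.OX/X.O, X) = +1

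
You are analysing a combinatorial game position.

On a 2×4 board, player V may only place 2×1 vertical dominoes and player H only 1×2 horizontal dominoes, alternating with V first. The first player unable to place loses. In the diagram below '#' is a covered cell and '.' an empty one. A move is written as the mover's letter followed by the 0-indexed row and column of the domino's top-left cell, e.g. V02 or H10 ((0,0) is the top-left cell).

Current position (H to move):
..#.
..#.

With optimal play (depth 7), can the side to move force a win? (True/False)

[..#./..#.] H move#1: H00:+1/###./..#.*, H10:+1/..#./###.
[###./..#.] V move#2: V03:-1/####/..##*
[####/..##] H move#3: H10:+1/####/####*
[####/####] end (terminal -1, V#4); searched ..#./..#. to 7

H winning at [..#./..#.]: True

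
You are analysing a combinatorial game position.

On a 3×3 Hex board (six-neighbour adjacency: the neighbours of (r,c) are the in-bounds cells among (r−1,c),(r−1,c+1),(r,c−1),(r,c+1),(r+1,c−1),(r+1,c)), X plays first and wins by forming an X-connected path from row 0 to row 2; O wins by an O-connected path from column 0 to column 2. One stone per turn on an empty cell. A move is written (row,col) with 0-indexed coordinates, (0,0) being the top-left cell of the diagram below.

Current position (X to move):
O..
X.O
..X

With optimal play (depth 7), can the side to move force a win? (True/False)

X winning at [O../X.O/..X]: True

[O../X.O/..X] X move#1: (0,1):-1/OX./X.O/..X, (0,2):-1/O.X/X.O/..X, (1,1):+1/O../XXO/..X*, (2,0):-1/O../X.O/X.X, (2,1):-1/O../X.O/.XX
[O../XXO/..X] O move#2: (0,1):-1/OO./XXO/..X*, (0,2):-1/O.O/XXO/..X, (2,0):-1/O../XXO/O.X, (2,1):-1/O../XXO/.OX
[OO./XXO/..X] X move#3: (0,2):+1/OOX/XXO/..X*, (2,0):-1/OO./XXO/X.X, (2,1):-1/OO./XXO/.XX
[OOX/XXO/..X] O move#4: (2,0):-1/OOX/XXO/O.X*, (2,1):-1/OOX/XXO/.OX
[OOX/XXO/O.X] X move#5: (2,1):+1/OOX/XXO/OXX*
[OOX/XXO/OXX] end (terminal -1, O#6); searched O../X.O/..X to 7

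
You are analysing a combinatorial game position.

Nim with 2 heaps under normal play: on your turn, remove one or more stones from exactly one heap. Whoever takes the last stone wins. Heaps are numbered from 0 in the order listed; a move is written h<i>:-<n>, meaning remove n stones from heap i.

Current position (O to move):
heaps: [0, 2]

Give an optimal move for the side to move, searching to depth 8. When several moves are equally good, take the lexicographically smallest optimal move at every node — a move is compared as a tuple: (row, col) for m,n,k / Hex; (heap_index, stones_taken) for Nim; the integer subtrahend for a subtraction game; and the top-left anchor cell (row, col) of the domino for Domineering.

O's best at [(0,2)]: h1:-2

p1 O@[(0,2)]: h1:-1[(0,1)]-1 h1:-2[(0,0)]+1*
p2 X@[(0,0)] terminal -1; root [(0,2)] d8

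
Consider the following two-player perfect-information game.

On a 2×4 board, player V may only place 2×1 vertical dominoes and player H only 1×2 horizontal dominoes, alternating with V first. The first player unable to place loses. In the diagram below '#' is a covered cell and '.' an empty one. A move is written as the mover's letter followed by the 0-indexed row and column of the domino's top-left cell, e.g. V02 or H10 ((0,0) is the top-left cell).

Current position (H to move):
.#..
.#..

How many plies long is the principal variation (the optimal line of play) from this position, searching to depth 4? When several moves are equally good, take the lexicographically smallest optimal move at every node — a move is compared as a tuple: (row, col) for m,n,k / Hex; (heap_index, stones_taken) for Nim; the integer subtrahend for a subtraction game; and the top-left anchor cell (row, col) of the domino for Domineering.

[.#../.#..] H move#1: H02:+1/.###/.#..*, H12:+1/.#../.###
[.###/.#..] V move#2: V00:-1/####/##..*
[####/##..] H move#3: H12:+1/####/####*
[####/####] end (terminal -1, V#4); searched .#../.#.. to 4

PV length from [.#../.#..]: 3 plies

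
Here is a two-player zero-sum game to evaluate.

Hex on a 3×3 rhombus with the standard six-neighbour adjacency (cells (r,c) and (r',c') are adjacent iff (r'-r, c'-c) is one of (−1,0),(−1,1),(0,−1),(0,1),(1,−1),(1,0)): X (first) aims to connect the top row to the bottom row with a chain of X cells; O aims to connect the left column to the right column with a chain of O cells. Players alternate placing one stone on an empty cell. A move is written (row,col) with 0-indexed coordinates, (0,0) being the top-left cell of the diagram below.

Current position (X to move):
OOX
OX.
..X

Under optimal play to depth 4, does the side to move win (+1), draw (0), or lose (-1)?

value(OOX/OX./..X, X) = +1

[OOX/OX./..X] X move#1: (1,2):+1/OOX/OXX/..X*, (2,0):+1/OOX/OX./X.X, (2,1):+1/OOX/OX./.XX
[OOX/OXX/..X] end (terminal -1, O#2); searched OOX/OX./..X to 4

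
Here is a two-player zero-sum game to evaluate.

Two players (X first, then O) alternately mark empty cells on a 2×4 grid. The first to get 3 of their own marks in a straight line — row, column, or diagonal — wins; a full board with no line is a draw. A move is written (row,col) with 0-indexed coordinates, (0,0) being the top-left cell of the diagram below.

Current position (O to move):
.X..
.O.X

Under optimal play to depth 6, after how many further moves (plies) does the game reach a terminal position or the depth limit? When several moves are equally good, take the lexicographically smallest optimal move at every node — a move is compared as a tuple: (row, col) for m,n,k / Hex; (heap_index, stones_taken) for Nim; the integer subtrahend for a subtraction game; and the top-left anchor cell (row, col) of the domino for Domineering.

PV length from [.X../.O.X]: 5 plies

p1 O@[.X../.O.X]: (0,0)[OX../.O.X]+0* (0,2)[.XO./.O.X]+0 (0,3)[.X.O/.O.X]+0 (1,0)[.X../OO.X]+0 (1,2)[.X../.OOX]+0
p2 X@[OX../.O.X]: (0,2)[OXX./.O.X]+0* (0,3)[OX.X/.O.X]+0 (1,0)[OX../XO.X]+0 (1,2)[OX../.OXX]+0
p3 O@[OXX./.O.X]: (0,3)[OXXO/.O.X]+0* (1,0)[OXX./OO.X]-1 (1,2)[OXX./.OOX]-1
p4 X@[OXXO/.O.X]: (1,0)[OXXO/XO.X]+0* (1,2)[OXXO/.OXX]+0
p5 O@[OXXO/XO.X]: (1,2)[OXXO/XOOX]+0*
p6 X@[OXXO/XOOX] terminal +0; root [.X../.O.X] d6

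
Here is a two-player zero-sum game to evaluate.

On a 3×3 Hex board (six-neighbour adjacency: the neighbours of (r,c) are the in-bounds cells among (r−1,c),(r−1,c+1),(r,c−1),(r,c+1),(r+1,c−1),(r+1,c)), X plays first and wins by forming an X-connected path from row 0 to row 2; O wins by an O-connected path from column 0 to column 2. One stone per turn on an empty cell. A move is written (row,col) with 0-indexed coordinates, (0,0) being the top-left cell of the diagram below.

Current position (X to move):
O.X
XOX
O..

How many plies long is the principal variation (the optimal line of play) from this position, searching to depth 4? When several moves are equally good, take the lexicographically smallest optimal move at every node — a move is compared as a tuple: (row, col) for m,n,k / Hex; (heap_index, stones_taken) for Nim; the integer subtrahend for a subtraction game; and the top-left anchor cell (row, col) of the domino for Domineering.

PV length from [O.X/XOX/O..]: 3 plies

p1 X@[O.X/XOX/O..]: (0,1)[OXX/XOX/O..]+1* (2,1)[O.X/XOX/OX.]+1 (2,2)[O.X/XOX/O.X]+1
p2 O@[OXX/XOX/O..]: (2,1)[OXX/XOX/OO.]-1* (2,2)[OXX/XOX/O.O]-1
p3 X@[OXX/XOX/OO.]: (2,2)[OXX/XOX/OOX]+1*
p4 O@[OXX/XOX/OOX] terminal -1; root [O.X/XOX/O..] d4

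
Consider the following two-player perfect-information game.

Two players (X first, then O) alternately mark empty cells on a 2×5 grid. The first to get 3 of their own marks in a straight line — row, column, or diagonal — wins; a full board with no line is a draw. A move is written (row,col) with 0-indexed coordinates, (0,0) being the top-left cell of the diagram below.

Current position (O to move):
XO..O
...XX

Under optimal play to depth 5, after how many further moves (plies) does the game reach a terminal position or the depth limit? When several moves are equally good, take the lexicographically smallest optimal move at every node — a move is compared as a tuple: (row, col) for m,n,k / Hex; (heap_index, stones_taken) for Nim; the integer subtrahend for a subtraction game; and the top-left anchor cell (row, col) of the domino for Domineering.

p1 O@[XO..O/...XX]: (0,2)[XOO.O/...XX]-1 (0,3)[XO.OO/...XX]-1 (1,0)[XO..O/O..XX]-1 (1,1)[XO..O/.O.XX]-1 (1,2)[XO..O/..OXX]+0*
p2 X@[XO..O/..OXX]: (0,2)[XOX.O/..OXX]+0* (0,3)[XO.XO/..OXX]+0 (1,0)[XO..O/X.OXX]+0 (1,1)[XO..O/.XOXX]+0
p3 O@[XOX.O/..OXX]: (0,3)[XOXOO/..OXX]+0* (1,0)[XOX.O/O.OXX]+0 (1,1)[XOX.O/.OOXX]+0
p4 X@[XOXOO/..OXX]: (1,0)[XOXOO/X.OXX]+0* (1,1)[XOXOO/.XOXX]+0
p5 O@[XOXOO/X.OXX]: (1,1)[XOXOO/XOOXX]+0*
p6 X@[XOXOO/XOOXX] terminal +0; root [XO..O/...XX] d5

PV length from [XO..O/...XX]: 5 plies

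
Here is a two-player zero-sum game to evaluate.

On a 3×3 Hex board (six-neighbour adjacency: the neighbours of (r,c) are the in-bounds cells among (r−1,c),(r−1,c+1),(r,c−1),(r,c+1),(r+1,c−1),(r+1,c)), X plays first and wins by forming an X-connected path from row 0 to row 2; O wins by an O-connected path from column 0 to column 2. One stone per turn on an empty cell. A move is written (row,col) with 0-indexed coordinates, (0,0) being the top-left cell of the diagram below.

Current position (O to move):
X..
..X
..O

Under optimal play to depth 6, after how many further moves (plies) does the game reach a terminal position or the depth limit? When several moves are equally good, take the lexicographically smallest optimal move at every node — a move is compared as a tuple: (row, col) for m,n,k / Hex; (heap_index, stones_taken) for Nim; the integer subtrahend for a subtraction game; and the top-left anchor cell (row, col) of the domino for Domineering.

PV length from [X../..X/..O]: 5 plies

p1 O@[X../..X/..O]: (0,1)[XO./..X/..O]-1 (0,2)[X.O/..X/..O]-1 (1,0)[X../O.X/..O]-1 (1,1)[X../.OX/..O]+1* (2,0)[X../..X/O.O]-1 (2,1)[X../..X/.OO]-1
p2 X@[X../.OX/..O]: (0,1)[XX./.OX/..O]-1* (0,2)[X.X/.OX/..O]-1 (1,0)[X../XOX/..O]-1 (2,0)[X../.OX/X.O]-1 (2,1)[X../.OX/.XO]-1
p3 O@[XX./.OX/..O]: (0,2)[XXO/.OX/..O]+1* (1,0)[XX./OOX/..O]+1 (2,0)[XX./.OX/O.O]+1 (2,1)[XX./.OX/.OO]+1
p4 X@[XXO/.OX/..O]: (1,0)[XXO/XOX/..O]-1* (2,0)[XXO/.OX/X.O]-1 (2,1)[XXO/.OX/.XO]-1
p5 O@[XXO/XOX/..O]: (2,0)[XXO/XOX/O.O]+1* (2,1)[XXO/XOX/.OO]-1
p6 X@[XXO/XOX/O.O] terminal -1; root [X../..X/..O] d6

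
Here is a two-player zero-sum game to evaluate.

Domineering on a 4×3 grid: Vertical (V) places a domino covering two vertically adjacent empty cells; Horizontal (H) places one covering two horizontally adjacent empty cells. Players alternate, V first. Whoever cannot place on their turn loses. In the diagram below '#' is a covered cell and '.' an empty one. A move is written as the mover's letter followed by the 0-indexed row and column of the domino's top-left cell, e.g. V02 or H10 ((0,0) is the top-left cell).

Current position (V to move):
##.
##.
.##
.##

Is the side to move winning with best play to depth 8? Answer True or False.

p1 V@[##./##./.##/.##]: V02[###/###/.##/.##]+1* V20[##./##./###/###]+1
p2 H@[###/###/.##/.##] terminal -1; root [##./##./.##/.##] d8

V winning at [##./##./.##/.##]: True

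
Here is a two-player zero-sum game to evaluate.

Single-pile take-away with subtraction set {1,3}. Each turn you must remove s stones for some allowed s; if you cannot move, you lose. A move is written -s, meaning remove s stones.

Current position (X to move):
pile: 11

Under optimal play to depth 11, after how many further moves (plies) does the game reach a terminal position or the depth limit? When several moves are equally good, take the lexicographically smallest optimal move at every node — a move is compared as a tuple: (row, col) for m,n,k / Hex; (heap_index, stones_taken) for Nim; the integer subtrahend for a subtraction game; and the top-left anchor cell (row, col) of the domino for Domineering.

PV length from [11]: 11 plies

ply 1, X at 11 | -1=+1→10*; -3=+1→8
ply 2, O at 10 | -1=-1→9*; -3=-1→7
ply 3, X at 9 | -1=+1→8*; -3=+1→6
ply 4, O at 8 | -1=-1→7*; -3=-1→5
ply 5, X at 7 | -1=+1→6*; -3=+1→4
ply 6, O at 6 | -1=-1→5*; -3=-1→3
ply 7, X at 5 | -1=+1→4*; -3=+1→2
ply 8, O at 4 | -1=-1→3*; -3=-1→1
ply 9, X at 3 | -1=+1→2*; -3=+1→0
ply 10, O at 2 | -1=-1→1*
ply 11, X at 1 | -1=+1→0*
ply 12: 0 is terminal -1 (O); from 11 depth 11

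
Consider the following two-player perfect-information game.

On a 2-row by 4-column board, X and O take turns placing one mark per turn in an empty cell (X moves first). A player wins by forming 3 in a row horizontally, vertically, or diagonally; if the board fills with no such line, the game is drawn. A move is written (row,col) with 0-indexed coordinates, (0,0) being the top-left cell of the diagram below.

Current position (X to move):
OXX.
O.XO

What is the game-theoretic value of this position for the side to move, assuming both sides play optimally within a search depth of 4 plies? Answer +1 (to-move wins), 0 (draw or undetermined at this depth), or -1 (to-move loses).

value(OXX./O.XO, X) = +1

p1 X@[OXX./O.XO]: (0,3)[OXXX/O.XO]+1* (1,1)[OXX./OXXO]+0
p2 O@[OXXX/O.XO] terminal -1; root [OXX./O.XO] d4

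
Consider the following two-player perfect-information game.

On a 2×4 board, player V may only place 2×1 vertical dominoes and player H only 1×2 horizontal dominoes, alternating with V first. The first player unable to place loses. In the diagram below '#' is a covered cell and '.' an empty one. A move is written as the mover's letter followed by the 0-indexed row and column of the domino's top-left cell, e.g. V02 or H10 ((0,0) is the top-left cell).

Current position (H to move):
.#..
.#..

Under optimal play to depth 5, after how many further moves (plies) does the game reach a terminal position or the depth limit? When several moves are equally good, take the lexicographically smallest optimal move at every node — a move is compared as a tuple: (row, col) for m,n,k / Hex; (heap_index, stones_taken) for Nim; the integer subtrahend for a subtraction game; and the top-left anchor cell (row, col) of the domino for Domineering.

ply 1, H at .#../.#.. | H02=+1→.###/.#..*; H12=+1→.#../.###
ply 2, V at .###/.#.. | V00=-1→####/##..*
ply 3, H at ####/##.. | H12=+1→####/####*
ply 4: ####/#### is terminal -1 (V); from .#../.#.. depth 5

PV length from [.#../.#..]: 3 plies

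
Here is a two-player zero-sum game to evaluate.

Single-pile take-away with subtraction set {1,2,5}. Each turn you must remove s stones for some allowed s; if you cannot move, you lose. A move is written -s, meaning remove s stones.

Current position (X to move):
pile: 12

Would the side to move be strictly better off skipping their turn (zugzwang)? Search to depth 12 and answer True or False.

zugzwang(12, X) = True

[12] X move#1: -1:-1/11*, -2:-1/10, -5:-1/7
[11] O move#2: -1:-1/10, -2:+1/9*, -5:+1/6
[9] X move#3: -1:-1/8*, -2:-1/7, -5:-1/4
[8] O move#4: -1:-1/7, -2:+1/6*, -5:+1/3
[6] X move#5: -1:-1/5*, -2:-1/4, -5:-1/1
[5] O move#6: -1:-1/4, -2:+1/3*, -5:+1/0
[3] X move#7: -1:-1/2*, -2:-1/1
[2] O move#8: -1:-1/1, -2:+1/0*
[0] end (terminal -1, X#9); searched 12 to 12
pass branch (O moves first from the same position):
  | [12] O move#1: -1:-1/11*, -2:-1/10, -5:-1/7
  | [11] X move#2: -1:-1/10, -2:+1/9*, -5:+1/6
  | [9] O move#3: -1:-1/8*, -2:-1/7, -5:-1/4
  | [8] X move#4: -1:-1/7, -2:+1/6*, -5:+1/3
  | [6] O move#5: -1:-1/5*, -2:-1/4, -5:-1/1
  | [5] X move#6: -1:-1/4, -2:+1/3*, -5:+1/0
  | [3] O move#7: -1:-1/2*, -2:-1/1
  | [2] X move#8: -1:-1/1, -2:+1/0*
  | [0] end (terminal -1, O#9); searched 12 to 12
X moving scores -1; X passing scores +1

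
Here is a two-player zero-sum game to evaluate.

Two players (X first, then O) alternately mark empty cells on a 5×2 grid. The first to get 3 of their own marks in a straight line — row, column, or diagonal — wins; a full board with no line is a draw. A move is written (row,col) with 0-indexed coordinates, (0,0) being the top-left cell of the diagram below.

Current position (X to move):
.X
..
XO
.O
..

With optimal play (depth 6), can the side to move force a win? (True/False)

p1 X@[.X/../XO/.O/..]: (0,0)[XX/../XO/.O/..]-1* (1,0)[.X/X./XO/.O/..]-1 (1,1)[.X/.X/XO/.O/..]-1 (3,0)[.X/../XO/XO/..]-1 (4,0)[.X/../XO/.O/X.]-1 (4,1)[.X/../XO/.O/.X]-1
p2 O@[XX/../XO/.O/..]: (1,0)[XX/O./XO/.O/..]+1* (1,1)[XX/.O/XO/.O/..]+1 (3,0)[XX/../XO/OO/..]-1 (4,0)[XX/../XO/.O/O.]-1 (4,1)[XX/../XO/.O/.O]+1
p3 X@[XX/O./XO/.O/..]: (1,1)[XX/OX/XO/.O/..]-1* (3,0)[XX/O./XO/XO/..]-1 (4,0)[XX/O./XO/.O/X.]-1 (4,1)[XX/O./XO/.O/.X]-1
p4 O@[XX/OX/XO/.O/..]: (3,0)[XX/OX/XO/OO/..]+0 (4,0)[XX/OX/XO/.O/O.]+0 (4,1)[XX/OX/XO/.O/.O]+1*
p5 X@[XX/OX/XO/.O/.O] terminal -1; root [.X/../XO/.O/..] d6

X winning at [.X/../XO/.O/..]: False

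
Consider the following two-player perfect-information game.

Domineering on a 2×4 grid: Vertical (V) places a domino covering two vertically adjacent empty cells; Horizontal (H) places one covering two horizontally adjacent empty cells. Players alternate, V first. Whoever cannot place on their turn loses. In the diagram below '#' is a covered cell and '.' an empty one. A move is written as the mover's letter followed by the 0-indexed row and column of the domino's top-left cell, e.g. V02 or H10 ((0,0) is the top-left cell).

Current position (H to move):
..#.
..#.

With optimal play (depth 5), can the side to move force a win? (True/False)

[..#./..#.] H move#1: H00:+1/###./..#.*, H10:+1/..#./###.
[###./..#.] V move#2: V03:-1/####/..##*
[####/..##] H move#3: H10:+1/####/####*
[####/####] end (terminal -1, V#4); searched ..#./..#. to 5

H winning at [..#./..#.]: True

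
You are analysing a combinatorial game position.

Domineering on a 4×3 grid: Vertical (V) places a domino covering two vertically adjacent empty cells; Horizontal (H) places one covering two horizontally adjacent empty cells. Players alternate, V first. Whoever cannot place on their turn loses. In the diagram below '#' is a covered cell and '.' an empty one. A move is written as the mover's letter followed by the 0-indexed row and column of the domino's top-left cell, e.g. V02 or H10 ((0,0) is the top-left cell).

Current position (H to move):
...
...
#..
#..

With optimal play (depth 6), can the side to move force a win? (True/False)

H winning at [.../.../#../#..]: False

p1 H@[.../.../#../#..]: H00[##./.../#../#..]-1* H01[.##/.../#../#..]-1 H10[.../##./#../#..]-1 H11[.../.##/#../#..]-1 H21[.../.../###/#..]-1 H31[.../.../#../###]-1
p2 V@[##./.../#../#..]: V02[###/..#/#../#..]-1 V11[##./.#./##./#..]+1* V12[##./..#/#.#/#..]+1 V21[##./.../##./##.]+1 V22[##./.../#.#/#.#]+1
p3 H@[##./.#./##./#..]: H31[##./.#./##./###]-1*
p4 V@[##./.#./##./###]: V02[###/.##/##./###]+1* V12[##./.##/###/###]+1
p5 H@[###/.##/##./###] terminal -1; root [.../.../#../#..] d6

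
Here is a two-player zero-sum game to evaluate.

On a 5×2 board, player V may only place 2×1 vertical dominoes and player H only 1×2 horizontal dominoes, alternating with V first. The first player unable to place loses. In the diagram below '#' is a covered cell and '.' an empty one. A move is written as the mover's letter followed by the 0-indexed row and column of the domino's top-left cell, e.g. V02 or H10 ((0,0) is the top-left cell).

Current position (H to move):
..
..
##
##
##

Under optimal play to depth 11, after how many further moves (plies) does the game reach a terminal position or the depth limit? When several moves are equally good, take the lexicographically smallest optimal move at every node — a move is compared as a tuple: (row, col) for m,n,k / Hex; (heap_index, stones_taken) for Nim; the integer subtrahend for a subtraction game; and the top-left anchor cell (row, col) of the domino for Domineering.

p1 H@[../../##/##/##]: H00[##/../##/##/##]+1* H10[../##/##/##/##]+1
p2 V@[##/../##/##/##] terminal -1; root [../../##/##/##] d11

PV length from [../../##/##/##]: 1 ply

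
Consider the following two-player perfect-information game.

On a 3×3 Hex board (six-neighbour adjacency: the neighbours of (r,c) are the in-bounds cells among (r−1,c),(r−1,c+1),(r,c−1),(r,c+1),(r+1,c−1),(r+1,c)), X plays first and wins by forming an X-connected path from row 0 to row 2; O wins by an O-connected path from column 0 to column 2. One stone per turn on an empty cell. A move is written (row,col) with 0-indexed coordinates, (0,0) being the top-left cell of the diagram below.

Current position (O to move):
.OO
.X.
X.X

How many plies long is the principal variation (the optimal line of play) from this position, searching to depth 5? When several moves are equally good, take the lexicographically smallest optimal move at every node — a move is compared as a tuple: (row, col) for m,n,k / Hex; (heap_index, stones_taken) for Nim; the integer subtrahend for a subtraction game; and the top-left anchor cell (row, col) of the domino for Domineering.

ply 1, O at .OO/.X./X.X | (0,0)=+1→OOO/.X./X.X*; (1,0)=+1→.OO/OX./X.X; (1,2)=+1→.OO/.XO/X.X; (2,1)=+1→.OO/.X./XOX
ply 2: OOO/.X./X.X is terminal -1 (X); from .OO/.X./X.X depth 5

PV length from [.OO/.X./X.X]: 1 ply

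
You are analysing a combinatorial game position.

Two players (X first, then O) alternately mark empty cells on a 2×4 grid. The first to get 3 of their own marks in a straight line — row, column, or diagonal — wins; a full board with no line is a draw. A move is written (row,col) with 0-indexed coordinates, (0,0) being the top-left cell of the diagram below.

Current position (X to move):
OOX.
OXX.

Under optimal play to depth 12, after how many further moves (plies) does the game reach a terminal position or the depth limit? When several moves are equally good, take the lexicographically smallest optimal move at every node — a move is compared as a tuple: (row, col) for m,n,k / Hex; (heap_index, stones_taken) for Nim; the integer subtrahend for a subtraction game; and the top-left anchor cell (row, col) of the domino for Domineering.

p1 X@[OOX./OXX.]: (0,3)[OOXX/OXX.]+0 (1,3)[OOX./OXXX]+1*
p2 O@[OOX./OXXX] terminal -1; root [OOX./OXX.] d12

PV length from [OOX./OXX.]: 1 ply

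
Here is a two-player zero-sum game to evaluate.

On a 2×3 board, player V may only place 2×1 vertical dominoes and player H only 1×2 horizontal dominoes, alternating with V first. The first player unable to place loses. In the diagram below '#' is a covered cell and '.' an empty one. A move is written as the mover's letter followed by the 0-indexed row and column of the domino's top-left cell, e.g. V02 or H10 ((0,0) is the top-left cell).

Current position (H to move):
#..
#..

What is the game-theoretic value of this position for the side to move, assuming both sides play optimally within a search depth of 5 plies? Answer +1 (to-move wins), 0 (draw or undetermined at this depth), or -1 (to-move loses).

value(#../#.., H) = +1

p1 H@[#../#..]: H01[###/#..]+1* H11[#../###]+1
p2 V@[###/#..] terminal -1; root [#../#..] d5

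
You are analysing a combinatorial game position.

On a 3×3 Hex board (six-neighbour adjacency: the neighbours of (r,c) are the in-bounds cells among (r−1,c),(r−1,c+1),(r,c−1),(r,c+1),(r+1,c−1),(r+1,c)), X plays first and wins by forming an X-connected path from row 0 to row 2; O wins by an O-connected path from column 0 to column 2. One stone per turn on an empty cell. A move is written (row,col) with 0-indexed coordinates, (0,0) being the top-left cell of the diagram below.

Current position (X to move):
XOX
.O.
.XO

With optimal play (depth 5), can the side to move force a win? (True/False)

[XOX/.O./.XO] X move#1: (1,0):+1/XOX/XO./.XO*, (1,2):+1/XOX/.OX/.XO, (2,0):+1/XOX/.O./XXO
[XOX/XO./.XO] O move#2: (1,2):-1/XOX/XOO/.XO*, (2,0):-1/XOX/XO./OXO
[XOX/XOO/.XO] X move#3: (2,0):+1/XOX/XOO/XXO*
[XOX/XOO/XXO] end (terminal -1, O#4); searched XOX/.O./.XO to 5

X winning at [XOX/.O./.XO]: True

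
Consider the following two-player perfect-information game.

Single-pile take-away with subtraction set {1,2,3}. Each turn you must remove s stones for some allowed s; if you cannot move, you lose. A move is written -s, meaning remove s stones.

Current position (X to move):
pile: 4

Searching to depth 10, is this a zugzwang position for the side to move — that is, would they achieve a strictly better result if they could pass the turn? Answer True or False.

p1 X@[4]: -1[3]-1* -2[2]-1 -3[1]-1
p2 O@[3]: -1[2]-1 -2[1]-1 -3[0]+1*
p3 X@[0] terminal -1; root [4] d10
if X skipped the turn, O would face:
~ p1 O@[4]: -1[3]-1* -2[2]-1 -3[1]-1
~ p2 X@[3]: -1[2]-1 -2[1]-1 -3[0]+1*
~ p3 O@[0] terminal -1; root [4] d10
compare (X): move=-1 vs pass=+1

zugzwang(4, X) = True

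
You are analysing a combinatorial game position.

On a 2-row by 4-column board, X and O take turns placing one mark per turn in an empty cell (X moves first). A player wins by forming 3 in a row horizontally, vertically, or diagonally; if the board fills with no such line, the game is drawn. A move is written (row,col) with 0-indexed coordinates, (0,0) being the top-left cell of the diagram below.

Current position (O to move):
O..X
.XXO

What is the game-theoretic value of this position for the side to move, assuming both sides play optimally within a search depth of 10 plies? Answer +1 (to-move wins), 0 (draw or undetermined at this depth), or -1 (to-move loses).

value(O..X/.XXO, O) = 0

p1 O@[O..X/.XXO]: (0,1)[OO.X/.XXO]-1 (0,2)[O.OX/.XXO]-1 (1,0)[O..X/OXXO]+0*
p2 X@[O..X/OXXO]: (0,1)[OX.X/OXXO]+0* (0,2)[O.XX/OXXO]+0
p3 O@[OX.X/OXXO]: (0,2)[OXOX/OXXO]+0*
p4 X@[OXOX/OXXO] terminal +0; root [O..X/.XXO] d10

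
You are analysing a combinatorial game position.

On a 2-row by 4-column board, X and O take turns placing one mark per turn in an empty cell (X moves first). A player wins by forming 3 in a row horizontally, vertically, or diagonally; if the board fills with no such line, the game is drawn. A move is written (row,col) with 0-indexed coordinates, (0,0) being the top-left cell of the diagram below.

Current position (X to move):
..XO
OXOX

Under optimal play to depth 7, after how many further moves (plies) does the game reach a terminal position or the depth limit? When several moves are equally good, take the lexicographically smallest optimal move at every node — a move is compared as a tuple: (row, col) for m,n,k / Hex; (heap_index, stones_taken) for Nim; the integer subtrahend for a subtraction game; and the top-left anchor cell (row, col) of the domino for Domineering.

p1 X@[..XO/OXOX]: (0,0)[X.XO/OXOX]+0* (0,1)[.XXO/OXOX]+0
p2 O@[X.XO/OXOX]: (0,1)[XOXO/OXOX]+0*
p3 X@[XOXO/OXOX] terminal +0; root [..XO/OXOX] d7

PV length from [..XO/OXOX]: 2 plies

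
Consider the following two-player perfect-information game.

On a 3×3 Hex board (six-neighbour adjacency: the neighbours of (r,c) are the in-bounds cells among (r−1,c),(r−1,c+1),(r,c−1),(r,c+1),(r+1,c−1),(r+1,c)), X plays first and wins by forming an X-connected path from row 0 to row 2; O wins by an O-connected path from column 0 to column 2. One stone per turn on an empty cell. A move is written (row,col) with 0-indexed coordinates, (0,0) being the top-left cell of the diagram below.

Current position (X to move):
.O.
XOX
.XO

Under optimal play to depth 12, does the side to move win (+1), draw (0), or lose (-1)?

value(.O./XOX/.XO, X) = +1

ply 1, X at .O./XOX/.XO | (0,0)=+1→XO./XOX/.XO*; (0,2)=+1→.OX/XOX/.XO; (2,0)=+1→.O./XOX/XXO
ply 2, O at XO./XOX/.XO | (0,2)=-1→XOO/XOX/.XO*; (2,0)=-1→XO./XOX/OXO
ply 3, X at XOO/XOX/.XO | (2,0)=+1→XOO/XOX/XXO*
ply 4: XOO/XOX/XXO is terminal -1 (O); from .O./XOX/.XO depth 12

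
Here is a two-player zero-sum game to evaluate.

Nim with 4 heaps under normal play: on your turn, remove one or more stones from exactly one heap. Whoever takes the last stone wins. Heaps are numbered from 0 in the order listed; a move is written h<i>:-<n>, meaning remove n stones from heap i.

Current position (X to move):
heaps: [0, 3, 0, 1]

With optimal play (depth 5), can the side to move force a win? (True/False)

X winning at [(0,3,0,1)]: True

ply 1, X at (0,3,0,1) | h1:-1=-1→(0,2,0,1); h1:-2=+1→(0,1,0,1)*; h1:-3=-1→(0,0,0,1); h3:-1=-1→(0,3,0,0)
ply 2, O at (0,1,0,1) | h1:-1=-1→(0,0,0,1)*; h3:-1=-1→(0,1,0,0)
ply 3, X at (0,0,0,1) | h3:-1=+1→(0,0,0,0)*
ply 4: (0,0,0,0) is terminal -1 (O); from (0,3,0,1) depth 5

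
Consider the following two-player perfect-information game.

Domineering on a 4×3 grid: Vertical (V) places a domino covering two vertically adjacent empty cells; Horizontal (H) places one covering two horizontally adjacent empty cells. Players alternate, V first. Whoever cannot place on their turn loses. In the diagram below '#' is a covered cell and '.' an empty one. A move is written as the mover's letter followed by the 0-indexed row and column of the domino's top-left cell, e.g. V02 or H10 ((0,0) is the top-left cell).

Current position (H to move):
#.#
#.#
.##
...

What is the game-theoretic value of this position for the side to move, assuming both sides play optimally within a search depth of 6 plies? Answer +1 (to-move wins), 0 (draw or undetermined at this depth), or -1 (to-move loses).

[#.#/#.#/.##/...] H move#1: H30:-1/#.#/#.#/.##/##.*, H31:-1/#.#/#.#/.##/.##
[#.#/#.#/.##/##.] V move#2: V01:+1/###/###/.##/##.*
[###/###/.##/##.] end (terminal -1, H#3); searched #.#/#.#/.##/... to 6

value(#.#/#.#/.##/..., H) = -1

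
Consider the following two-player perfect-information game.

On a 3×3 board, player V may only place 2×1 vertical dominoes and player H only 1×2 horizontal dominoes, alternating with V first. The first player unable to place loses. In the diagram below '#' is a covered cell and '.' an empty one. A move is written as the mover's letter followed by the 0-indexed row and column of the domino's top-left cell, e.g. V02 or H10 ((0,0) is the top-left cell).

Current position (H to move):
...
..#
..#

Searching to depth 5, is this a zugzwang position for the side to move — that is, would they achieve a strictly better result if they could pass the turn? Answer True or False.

zugzwang(.../..#/..#, H) = False

ply 1, H at .../..#/..# | H00=-1→##./..#/..#; H01=-1→.##/..#/..#; H10=+1→.../###/..#*; H20=-1→.../..#/###
ply 2: .../###/..# is terminal -1 (V); from .../..#/..# depth 5
suppose H passes — search the same position with V to move:
pass> ply 1, V at .../..#/..# | V00=+1→#../#.#/..#*; V01=+1→.#./.##/..#; V10=+1→.../#.#/#.#; V11=+1→.../.##/.##
pass> ply 2, H at #../#.#/..# | H01=-1→###/#.#/..#*; H20=-1→#../#.#/###
pass> ply 3, V at ###/#.#/..# | V11=+1→###/###/.##*
pass> ply 4: ###/###/.## is terminal -1 (H); from .../..#/..# depth 5
for H: play +1, pass -1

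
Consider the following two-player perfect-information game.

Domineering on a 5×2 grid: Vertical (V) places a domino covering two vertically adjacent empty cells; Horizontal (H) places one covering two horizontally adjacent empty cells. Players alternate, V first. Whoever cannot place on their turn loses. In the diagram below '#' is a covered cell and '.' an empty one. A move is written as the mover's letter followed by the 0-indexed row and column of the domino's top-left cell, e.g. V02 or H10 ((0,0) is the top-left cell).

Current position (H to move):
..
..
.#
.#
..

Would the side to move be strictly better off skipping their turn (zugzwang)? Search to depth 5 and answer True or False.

ply 1, H at ../../.#/.#/.. | H00=+1→##/../.#/.#/..*; H10=+1→../##/.#/.#/..; H40=-1→../../.#/.#/##
ply 2, V at ##/../.#/.#/.. | V10=-1→##/#./##/.#/..*; V20=-1→##/../##/##/..; V30=-1→##/../.#/##/#.
ply 3, H at ##/#./##/.#/.. | H40=+1→##/#./##/.#/##*
ply 4: ##/#./##/.#/## is terminal -1 (V); from ../../.#/.#/.. depth 5
pass branch (V moves first from the same position):
  | ply 1, V at ../../.#/.#/.. | V00=+1→#./#./.#/.#/..*; V01=+1→.#/.#/.#/.#/..; V10=+1→../#./##/.#/..; V20=-1→../../##/##/..; V30=-1→../../.#/##/#.
  | ply 2, H at #./#./.#/.#/.. | H40=-1→#./#./.#/.#/##*
  | ply 3, V at #./#./.#/.#/## | V01=+1→##/##/.#/.#/##*; V20=+1→#./#./##/##/##
  | ply 4: ##/##/.#/.#/## is terminal -1 (H); from ../../.#/.#/.. depth 5
H moving scores +1; H passing scores -1

zugzwang(../../.#/.#/.., H) = False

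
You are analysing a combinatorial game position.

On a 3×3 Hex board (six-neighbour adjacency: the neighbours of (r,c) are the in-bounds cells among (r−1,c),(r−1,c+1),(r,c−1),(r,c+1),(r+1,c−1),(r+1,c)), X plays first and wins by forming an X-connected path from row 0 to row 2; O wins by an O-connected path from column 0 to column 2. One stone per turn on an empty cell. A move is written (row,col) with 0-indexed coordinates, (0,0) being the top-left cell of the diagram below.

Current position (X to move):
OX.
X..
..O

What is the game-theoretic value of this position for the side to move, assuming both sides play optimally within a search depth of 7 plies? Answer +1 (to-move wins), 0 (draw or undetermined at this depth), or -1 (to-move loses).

p1 X@[OX./X../..O]: (0,2)[OXX/X../..O]+1* (1,1)[OX./XX./..O]+1 (1,2)[OX./X.X/..O]+1 (2,0)[OX./X../X.O]+1 (2,1)[OX./X../.XO]+1
p2 O@[OXX/X../..O]: (1,1)[OXX/XO./..O]-1* (1,2)[OXX/X.O/..O]-1 (2,0)[OXX/X../O.O]-1 (2,1)[OXX/X../.OO]-1
p3 X@[OXX/XO./..O]: (1,2)[OXX/XOX/..O]+1* (2,0)[OXX/XO./X.O]+1 (2,1)[OXX/XO./.XO]+1
p4 O@[OXX/XOX/..O]: (2,0)[OXX/XOX/O.O]-1* (2,1)[OXX/XOX/.OO]-1
p5 X@[OXX/XOX/O.O]: (2,1)[OXX/XOX/OXO]+1*
p6 O@[OXX/XOX/OXO] terminal -1; root [OX./X../..O] d7

value(OX./X../..O, X) = +1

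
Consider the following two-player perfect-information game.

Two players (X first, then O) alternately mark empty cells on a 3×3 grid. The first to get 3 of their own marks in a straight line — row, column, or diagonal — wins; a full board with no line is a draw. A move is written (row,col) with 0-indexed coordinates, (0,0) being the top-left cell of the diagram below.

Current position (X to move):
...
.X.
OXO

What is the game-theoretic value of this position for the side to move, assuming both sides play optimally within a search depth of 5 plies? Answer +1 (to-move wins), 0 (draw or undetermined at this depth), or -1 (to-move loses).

p1 X@[.../.X./OXO]: (0,0)[X../.X./OXO]+0 (0,1)[.X./.X./OXO]+1* (0,2)[..X/.X./OXO]+0 (1,0)[.../XX./OXO]+1 (1,2)[.../.XX/OXO]+1
p2 O@[.X./.X./OXO] terminal -1; root [.../.X./OXO] d5

value(.../.X./OXO, X) = +1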